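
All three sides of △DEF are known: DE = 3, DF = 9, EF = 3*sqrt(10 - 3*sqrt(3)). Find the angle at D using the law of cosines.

When all three sides of a triangle are known, the law of cosines can be rearranged to find any angle.
cos(C) = (a² + b² - c²) / (2ab) gives cos(D) = sqrt(3)/2.
Taking the inverse cosine: D = 30°.

30°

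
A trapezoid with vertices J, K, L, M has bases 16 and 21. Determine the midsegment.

The midsegment of a trapezoid = (base1 + base2) / 2
midsegment = (16 + 21) / 2
midsegment = 37 / 2
midsegment = 37/2

37/2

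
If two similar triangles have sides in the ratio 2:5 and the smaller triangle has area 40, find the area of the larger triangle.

For similar figures, the area ratio equals the square of the side ratio.
Side ratio (the smaller triangle to the larger triangle) = 2:5, so area ratio = 2^2:5^2 = 4:25.
If the area of the smaller triangle is 40, then the area of the larger triangle = 40 * (25/4) = 250.

250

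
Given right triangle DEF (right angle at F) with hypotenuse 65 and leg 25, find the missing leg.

By the Pythagorean theorem: EF^2 = DE^2 - DF^2
EF^2 = 65^2 - 25^2 = 4225 - 625 = 3600
EF = sqrt(3600) = 60

60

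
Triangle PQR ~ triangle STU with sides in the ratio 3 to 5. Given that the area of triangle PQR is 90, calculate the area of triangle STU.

Area ratio = (3/5)^2 = 9/25. Area of STU = 90 * 25/9 = 250.

250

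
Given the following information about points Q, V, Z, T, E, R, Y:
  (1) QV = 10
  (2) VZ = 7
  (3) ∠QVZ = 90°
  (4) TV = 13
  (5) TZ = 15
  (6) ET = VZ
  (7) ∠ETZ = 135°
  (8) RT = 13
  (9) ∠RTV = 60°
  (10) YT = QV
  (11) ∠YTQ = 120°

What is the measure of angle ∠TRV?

Step 1: By the law of cosines on triangle RTV: RV² = 13² + 13² − 2·13·13·cos(60°) = 169, so RV = 13.
Step 2: By the inverse law of cosines on triangle TRV: cos(∠TRV) = (13² + 13² − 13²) / (2·13·13) = 169/338 = 0.5, so ∠TRV = 60°.

Therefore, the measure of angle ∠TRV = 60°.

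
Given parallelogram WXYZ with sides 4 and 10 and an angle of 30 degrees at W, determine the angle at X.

In a parallelogram, consecutive angles are supplementary (sum to 180°).
angle X = 180 - angle W
angle X = 180 - 30
angle X = 150 degrees

150 degrees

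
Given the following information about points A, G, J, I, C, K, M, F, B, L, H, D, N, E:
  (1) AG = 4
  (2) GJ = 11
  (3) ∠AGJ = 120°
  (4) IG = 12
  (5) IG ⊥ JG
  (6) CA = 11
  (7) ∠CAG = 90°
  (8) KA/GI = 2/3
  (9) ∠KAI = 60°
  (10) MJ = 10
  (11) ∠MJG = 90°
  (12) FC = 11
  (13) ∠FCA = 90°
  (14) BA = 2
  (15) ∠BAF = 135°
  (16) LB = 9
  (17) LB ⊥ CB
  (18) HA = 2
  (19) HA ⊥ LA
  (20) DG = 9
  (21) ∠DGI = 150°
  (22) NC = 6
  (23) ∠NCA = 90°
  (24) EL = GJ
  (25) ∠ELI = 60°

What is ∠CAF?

Step 1: By the law of cosines on triangle ACF: AF² = 11² + 11² − 2·11·11·cos(90°) = 242, so AF = 11·√2.
Step 2: By the inverse law of cosines on triangle CAF: cos(∠CAF) = (11² + (11·√2)² − 11²) / (2·11·11·√2) = 242/342.24 = 0.7071, so ∠CAF = 45°.

Therefore, the measure of angle ∠CAF = 45°.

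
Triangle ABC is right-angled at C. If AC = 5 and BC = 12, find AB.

By the Pythagorean theorem: AB^2 = AC^2 + BC^2
AB^2 = 5^2 + 12^2 = 25 + 144 = 169
AB = sqrt(169) = 13

13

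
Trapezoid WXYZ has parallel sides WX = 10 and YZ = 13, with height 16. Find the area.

A trapezoid's area equals the midsegment times the height.
The midsegment is (10 + 13) / 2 = 23/2.
Area = 23/2 * 16 = 184.

184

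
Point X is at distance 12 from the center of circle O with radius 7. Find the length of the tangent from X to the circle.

Let T be the point of tangency. Then OT ⊥ XT (radius ⊥ tangent).
In right triangle OTX: OX² = OT² + XT²
12² = 7² + XT²
XT² = 95, XT = sqrt(95)

sqrt(95)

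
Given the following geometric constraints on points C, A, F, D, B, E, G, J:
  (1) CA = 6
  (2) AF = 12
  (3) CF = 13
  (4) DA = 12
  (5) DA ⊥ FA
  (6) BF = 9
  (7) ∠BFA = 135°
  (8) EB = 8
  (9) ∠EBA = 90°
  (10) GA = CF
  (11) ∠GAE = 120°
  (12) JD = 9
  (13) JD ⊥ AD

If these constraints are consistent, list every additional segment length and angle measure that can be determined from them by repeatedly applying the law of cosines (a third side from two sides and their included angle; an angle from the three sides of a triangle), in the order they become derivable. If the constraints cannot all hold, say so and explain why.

The constraints are consistent. Derivable facts, in order:
After 1 step:
- AB ≈ 19.44
- AJ = 15
- FD = 12·√2
- ∠ACF = 66.98°
- ∠AFC = 27.4°
- ∠CAF = 85.62°
After 2 steps:
- AE ≈ 21.02
- ∠ABF = 25.89°
- ∠ADF = 45°
- ∠AFD = 45°
- ∠AJD = 53.13°
- ∠BAF = 19.11°
- ∠DAJ = 36.87°
After 3 steps:
- EG ≈ 29.73
- ∠AEB = 67.63°
- ∠BAE = 22.37°
After 4 steps:
- ∠AEG = 22.25°
- ∠AGE = 37.75°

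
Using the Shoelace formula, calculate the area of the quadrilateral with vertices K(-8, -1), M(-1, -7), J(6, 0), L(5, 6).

Shoelace: sum of cross terms = 176, Area = (1/2)|176| = 88

88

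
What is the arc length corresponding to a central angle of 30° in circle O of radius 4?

Arc length = 2π(4)(1/12) = 2*pi/3

2*pi/3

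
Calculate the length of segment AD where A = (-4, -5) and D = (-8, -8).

The horizontal distance is |-8 - -4| = 4 and the vertical distance is |-8 - -5| = 3.
By the Pythagorean theorem, d = sqrt(4^2 + 3^2) = sqrt(25) = 5.

5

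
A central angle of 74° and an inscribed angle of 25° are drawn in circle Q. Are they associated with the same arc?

By the inscribed angle theorem, the inscribed angle for a central angle of 74° should be 74° / 2 = 37°.
The given inscribed angle is 25°, which does not equal 37°.
Therefore, no, they do not correspond to the same arc.

No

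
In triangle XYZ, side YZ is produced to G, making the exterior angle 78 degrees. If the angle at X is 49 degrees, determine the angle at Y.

By the exterior angle theorem: exterior angle = sum of remote interior angles.
78 = 49 + angle Y
angle Y = 78 - 49 = 29 degrees

29 degrees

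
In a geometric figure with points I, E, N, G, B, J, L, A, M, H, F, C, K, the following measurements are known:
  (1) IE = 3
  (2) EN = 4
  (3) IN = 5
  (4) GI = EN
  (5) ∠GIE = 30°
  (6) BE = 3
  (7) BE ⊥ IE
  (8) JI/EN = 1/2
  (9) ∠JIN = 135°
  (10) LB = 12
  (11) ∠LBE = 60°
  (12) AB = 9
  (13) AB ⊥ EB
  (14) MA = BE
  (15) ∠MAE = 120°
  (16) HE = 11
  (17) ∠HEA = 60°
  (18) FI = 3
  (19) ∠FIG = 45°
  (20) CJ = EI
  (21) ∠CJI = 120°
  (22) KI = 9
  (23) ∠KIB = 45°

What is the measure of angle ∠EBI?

Step 1: By the law of cosines on triangle BEI: BI² = 3² + 3² − 2·3·3·cos(90°) = 18, so BI = 3·√2.
Step 2: By the inverse law of cosines on triangle EBI: cos(∠EBI) = (3² + (3·√2)² − 3²) / (2·3·3·√2) = 18/25.46 = 0.7071, so ∠EBI = 45°.

Therefore, the measure of angle ∠EBI = 45°.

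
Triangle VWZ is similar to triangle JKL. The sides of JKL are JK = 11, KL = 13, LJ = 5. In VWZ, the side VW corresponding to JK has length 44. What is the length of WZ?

Since the triangles are similar, the ratio of corresponding sides is constant.
Scale factor k = VW / JK = 44 / 11 = 4
WZ = k * KL = 4 * 13 = 52

52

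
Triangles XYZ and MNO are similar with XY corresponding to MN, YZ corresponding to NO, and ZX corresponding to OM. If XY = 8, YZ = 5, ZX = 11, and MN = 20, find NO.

Since the triangles are similar, the ratio of corresponding sides is constant.
Scale factor k = MN / XY = 20 / 8 = 5/2
NO = k * YZ = 5/2 * 5 = 25/2

25/2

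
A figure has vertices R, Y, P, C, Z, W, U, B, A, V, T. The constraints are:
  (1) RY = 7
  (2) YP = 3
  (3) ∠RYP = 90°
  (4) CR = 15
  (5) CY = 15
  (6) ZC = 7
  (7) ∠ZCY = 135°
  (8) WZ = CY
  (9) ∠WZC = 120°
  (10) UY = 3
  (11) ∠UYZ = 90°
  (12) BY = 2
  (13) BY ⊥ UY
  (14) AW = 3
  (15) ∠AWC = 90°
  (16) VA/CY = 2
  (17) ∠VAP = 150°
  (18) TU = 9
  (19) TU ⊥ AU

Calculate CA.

From the given relations: WZ = CY = 15.
Step 1: By the law of cosines on triangle CZW: CW² = 7² + 15² − 2·7·15·cos(120°) = 379, so CW ≈ 19.47.
Step 2: By the law of cosines on triangle CWA: CA² = 19.47² + 3² − 2·19.47·3·cos(90°) = 388, so CA = 2·√97.

Therefore, the length of CA = 2·√97.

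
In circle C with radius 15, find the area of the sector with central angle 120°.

The full circle has area πr² = π(15)² = 225*pi.
The sector covers 120° out of 360°, a fraction of 1/3.
Sector area = 225*pi × 1/3 = 75*pi.

75*pi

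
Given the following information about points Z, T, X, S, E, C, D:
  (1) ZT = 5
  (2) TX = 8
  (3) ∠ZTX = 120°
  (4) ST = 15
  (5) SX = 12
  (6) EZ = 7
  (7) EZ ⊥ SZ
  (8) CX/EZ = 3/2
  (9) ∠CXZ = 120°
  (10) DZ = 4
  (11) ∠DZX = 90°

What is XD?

Step 1: By the law of cosines on triangle ZTX: ZX² = 5² + 8² − 2·5·8·cos(120°) = 129, so ZX = √129.
Step 2: By the law of cosines on triangle XZD: XD² = √129² + 4² − 2·√129·4·cos(90°) = 145, so XD = √145.

Therefore, the length of XD = √145.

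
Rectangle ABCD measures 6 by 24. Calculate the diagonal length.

Using the Pythagorean theorem:
d² = 6² + 24² = 36 + 576 = 612
d = sqrt(612) = 6*sqrt(17)

6*sqrt(17)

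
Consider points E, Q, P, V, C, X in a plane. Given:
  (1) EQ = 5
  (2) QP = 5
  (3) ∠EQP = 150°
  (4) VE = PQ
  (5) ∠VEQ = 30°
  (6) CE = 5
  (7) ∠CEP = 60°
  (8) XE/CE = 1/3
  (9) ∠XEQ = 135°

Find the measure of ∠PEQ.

Step 1: By the law of cosines on triangle EQP: EP² = 5² + 5² − 2·5·5·cos(150°) = 93.3, so EP ≈ 9.66.
Step 2: By the inverse law of cosines on triangle PEQ: cos(∠PEQ) = (9.66² + 5² − 5²) / (2·9.66·5) = 93.3/96.59 = 0.9659, so ∠PEQ = 15°.

Therefore, the measure of angle ∠PEQ = 15°.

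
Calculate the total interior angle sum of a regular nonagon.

The sum of interior angles of an n-sided polygon is (n - 2) * 180.
For n = 9: (9 - 2) * 180 = 7 * 180 = 1260 degrees.

1260 degrees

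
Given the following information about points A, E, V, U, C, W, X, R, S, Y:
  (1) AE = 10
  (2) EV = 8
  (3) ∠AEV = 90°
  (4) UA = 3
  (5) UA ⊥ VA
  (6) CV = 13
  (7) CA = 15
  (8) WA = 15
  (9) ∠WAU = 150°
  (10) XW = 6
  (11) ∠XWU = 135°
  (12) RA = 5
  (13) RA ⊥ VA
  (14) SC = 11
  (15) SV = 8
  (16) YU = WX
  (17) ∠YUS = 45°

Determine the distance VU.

Step 1: By the law of cosines on triangle VEA: VA² = 8² + 10² − 2·8·10·cos(90°) = 164, so VA = 2·√41.
Step 2: By the law of cosines on triangle VAU: VU² = (2·√41)² + 3² − 2·2·√41·3·cos(90°) = 173, so VU = √173.

Therefore, the length of VU = √173.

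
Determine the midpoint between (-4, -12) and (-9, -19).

M = ((x₁ + x₂)/2, (y₁ + y₂)/2)
= ((-4 + -9)/2, (-12 + -19)/2)
= (-13/2, -31/2) = (-13/2, -31/2)

(-13/2, -31/2)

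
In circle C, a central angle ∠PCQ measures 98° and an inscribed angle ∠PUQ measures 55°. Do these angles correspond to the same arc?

By the inscribed angle theorem, the inscribed angle for a central angle of 98° should be 98° / 2 = 49°.
The given inscribed angle is 55°, which does not equal 49°.
Therefore, no, they do not correspond to the same arc.

No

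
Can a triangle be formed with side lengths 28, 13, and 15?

The longest side is 28. The other two sides sum to 13 + 15 = 28.
Since 28 ≤ 28, the two shorter sides cannot reach around to close the triangle.

No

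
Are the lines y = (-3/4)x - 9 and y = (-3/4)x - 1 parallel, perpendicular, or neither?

Slope of line 1: m1 = -3/4
Slope of line 2: m2 = -3/4
m1 = m2, so the lines are parallel.

Parallel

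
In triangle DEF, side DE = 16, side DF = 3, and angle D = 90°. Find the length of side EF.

Since angle D = 90°, this is a right triangle and the law of cosines reduces to the Pythagorean theorem.
EF^2 = 16^2 + 3^2 = 265
EF = sqrt(265)

sqrt(265)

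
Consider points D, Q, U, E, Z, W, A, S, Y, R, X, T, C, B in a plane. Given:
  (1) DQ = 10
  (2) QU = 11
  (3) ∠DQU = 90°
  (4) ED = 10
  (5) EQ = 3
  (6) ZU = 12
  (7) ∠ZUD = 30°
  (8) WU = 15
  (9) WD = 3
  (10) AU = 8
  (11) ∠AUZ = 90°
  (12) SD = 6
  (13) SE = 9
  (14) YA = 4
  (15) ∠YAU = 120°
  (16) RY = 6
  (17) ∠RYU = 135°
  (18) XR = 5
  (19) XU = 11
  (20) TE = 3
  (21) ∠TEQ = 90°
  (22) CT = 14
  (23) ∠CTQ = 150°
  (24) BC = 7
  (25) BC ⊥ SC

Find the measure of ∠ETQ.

Step 1: By the law of cosines on triangle TEQ: TQ² = 3² + 3² − 2·3·3·cos(90°) = 18, so TQ = 3·√2.
Step 2: By the inverse law of cosines on triangle ETQ: cos(∠ETQ) = (3² + (3·√2)² − 3²) / (2·3·3·√2) = 18/25.46 = 0.7071, so ∠ETQ = 45°.

Therefore, the measure of angle ∠ETQ = 45°.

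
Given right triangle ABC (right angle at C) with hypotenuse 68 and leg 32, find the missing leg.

By the Pythagorean theorem: BC^2 = AB^2 - AC^2
BC^2 = 68^2 - 32^2 = 4624 - 1024 = 3600
BC = sqrt(3600) = 60

60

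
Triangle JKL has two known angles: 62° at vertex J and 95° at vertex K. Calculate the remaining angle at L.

Let angle L = x. Then 62 + 95 + x = 180.
x = 180 - 157 = 23 degrees.

23 degrees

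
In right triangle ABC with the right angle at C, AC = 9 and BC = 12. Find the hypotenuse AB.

By the Pythagorean theorem: AB^2 = AC^2 + BC^2
AB^2 = 9^2 + 12^2 = 81 + 144 = 225
AB = sqrt(225) = 15

15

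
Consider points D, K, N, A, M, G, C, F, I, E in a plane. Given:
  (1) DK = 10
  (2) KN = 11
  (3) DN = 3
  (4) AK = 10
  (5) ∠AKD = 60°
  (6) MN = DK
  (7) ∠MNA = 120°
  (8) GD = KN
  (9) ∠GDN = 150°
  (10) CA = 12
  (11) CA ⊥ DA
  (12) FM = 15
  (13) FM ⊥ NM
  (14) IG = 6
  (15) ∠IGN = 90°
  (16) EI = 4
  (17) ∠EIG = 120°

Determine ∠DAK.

Step 1: By the law of cosines on triangle AKD: AD² = 10² + 10² − 2·10·10·cos(60°) = 100, so AD = 10.
Step 2: By the inverse law of cosines on triangle DAK: cos(∠DAK) = (10² + 10² − 10²) / (2·10·10) = 100/200 = 0.5, so ∠DAK = 60°.

Therefore, the measure of angle ∠DAK = 60°.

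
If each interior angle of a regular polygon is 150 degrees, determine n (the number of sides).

Each interior angle of a regular n-gon is (n - 2) * 180 / n.
Setting this equal to 150:
(n - 2) * 180 / n = 150
Each exterior angle = 180 - 150 = 30 degrees.
Since exterior angles sum to 360: n = 360 / 30 = 12.

12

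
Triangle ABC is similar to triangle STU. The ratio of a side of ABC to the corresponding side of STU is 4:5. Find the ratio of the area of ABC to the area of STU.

Area ratio = (side ratio)^2 = (4/5)^2 = 16:25.

16:25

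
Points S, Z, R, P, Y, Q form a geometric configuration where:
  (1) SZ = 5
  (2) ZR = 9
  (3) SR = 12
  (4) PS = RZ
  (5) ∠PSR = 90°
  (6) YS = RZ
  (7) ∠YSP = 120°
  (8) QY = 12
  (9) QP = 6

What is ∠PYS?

From the given relations: YS = RZ = 9; PS = RZ = 9.
Step 1: By the law of cosines on triangle YSP: YP² = 9² + 9² − 2·9·9·cos(120°) = 243, so YP = 9·√3.
Step 2: By the inverse law of cosines on triangle PYS: cos(∠PYS) = ((9·√3)² + 9² − 9²) / (2·9·√3·9) = 243/280.59 = 0.866, so ∠PYS = 30°.

Therefore, the measure of angle ∠PYS = 30°.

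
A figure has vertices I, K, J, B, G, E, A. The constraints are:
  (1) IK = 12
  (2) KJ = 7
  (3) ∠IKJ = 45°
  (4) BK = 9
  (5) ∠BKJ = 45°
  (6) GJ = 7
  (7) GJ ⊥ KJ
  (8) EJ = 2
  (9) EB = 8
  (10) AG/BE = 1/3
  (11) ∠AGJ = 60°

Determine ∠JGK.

Step 1: By the law of cosines on triangle GJK: GK² = 7² + 7² − 2·7·7·cos(90°) = 98, so GK = 7·√2.
Step 2: By the inverse law of cosines on triangle JGK: cos(∠JGK) = (7² + (7·√2)² − 7²) / (2·7·7·√2) = 98/138.59 = 0.7071, so ∠JGK = 45°.

Therefore, the measure of angle ∠JGK = 45°.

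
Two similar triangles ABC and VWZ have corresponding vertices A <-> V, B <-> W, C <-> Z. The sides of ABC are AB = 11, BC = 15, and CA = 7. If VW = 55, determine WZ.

Since the triangles are similar, the ratio of corresponding sides is constant.
Scale factor k = VW / AB = 55 / 11 = 5
WZ = k * BC = 5 * 15 = 75

75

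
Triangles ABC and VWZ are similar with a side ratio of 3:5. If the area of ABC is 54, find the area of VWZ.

The ratio of areas of similar triangles = (side ratio)^2.
Side ratio = 3:5, so area ratio = 9:25.
Area of VWZ / Area of ABC = 25/9
Area of VWZ = 54 * 25/9 = 150

150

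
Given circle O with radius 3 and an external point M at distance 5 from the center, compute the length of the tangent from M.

tangent = √(d² - r²) = √(5² - 3²) = √(25 - 9) = √16 = 4

4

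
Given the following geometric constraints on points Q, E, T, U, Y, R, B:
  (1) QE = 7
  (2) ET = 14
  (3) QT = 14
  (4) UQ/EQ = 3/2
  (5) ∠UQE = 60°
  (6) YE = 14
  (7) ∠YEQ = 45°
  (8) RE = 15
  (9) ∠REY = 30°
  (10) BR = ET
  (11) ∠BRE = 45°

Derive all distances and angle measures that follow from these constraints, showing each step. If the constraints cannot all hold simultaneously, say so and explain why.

The constraints are consistent.

From the given relations:
  UQ = 3/2·EQ = 3/2·7 ≈ 10.5
  BR = ET = 14

Step 1: From QE = 7, EY = 14, and ∠QEY = 45°, by the law of cosines:
  QY² = QE² + EY² - 2·QE·EY·cos(45°) = 49 + 196 - 138.6 = 106.4
  QY ≈ 10.32

Step 2: From EQ = 7, QU = 10.5, and ∠EQU = 60°, by the law of cosines:
  EU² = EQ² + QU² - 2·EQ·QU·cos(60°) = 49 + 110.2 - 73.5 = 85.75
  EU = 7/2·√7

Step 3: From ER = 15, RB = 14, and ∠ERB = 45°, by the law of cosines:
  EB² = ER² + RB² - 2·ER·RB·cos(45°) = 225 + 196 - 297 = 124
  EB ≈ 11.14

Step 4: From YE = 14, ER = 15, and ∠YER = 30°, by the law of cosines:
  YR² = YE² + ER² - 2·YE·ER·cos(30°) = 196 + 225 - 363.7 = 57.27
  YR ≈ 7.57

Step 5: From QE = 7, QT = 14, ET = 14, by the inverse law of cosines:
  cos(∠EQT) = (QE² + QT² - ET²) / (2·QE·QT)
  ∠EQT = 75.52°

Step 6: From EQ = 7, ET = 14, QT = 14, by the inverse law of cosines:
  cos(∠QET) = (EQ² + ET² - QT²) / (2·EQ·ET)
  ∠QET = 75.52°

Step 7: From TE = 14, TQ = 14, EQ = 7, by the inverse law of cosines:
  cos(∠ETQ) = (TE² + TQ² - EQ²) / (2·TE·TQ)
  ∠ETQ = 28.96°

Step 8: From QE = 7, QY = 10.32, EY = 14, by the inverse law of cosines:
  cos(∠EQY) = (QE² + QY² - EY²) / (2·QE·QY)
  ∠EQY = 106.32°

Step 9: From EB = 11.14, ER = 15, BR = 14, by the inverse law of cosines:
  cos(∠BER) = (EB² + ER² - BR²) / (2·EB·ER)
  ∠BER = 62.74°

Step 10: From EQ = 7, EU = 7/2·√7, QU = 10.5, by the inverse law of cosines:
  cos(∠QEU) = (EQ² + EU² - QU²) / (2·EQ·EU)
  ∠QEU = 79.11°

Step 11: From UE = 7/2·√7, UQ = 10.5, EQ = 7, by the inverse law of cosines:
  cos(∠EUQ) = (UE² + UQ² - EQ²) / (2·UE·UQ)
  ∠EUQ = 40.89°

Step 12: From YE = 14, YQ = 10.32, EQ = 7, by the inverse law of cosines:
  cos(∠EYQ) = (YE² + YQ² - EQ²) / (2·YE·YQ)
  ∠EYQ = 28.68°

Step 13: From YE = 14, YR = 7.57, ER = 15, by the inverse law of cosines:
  cos(∠EYR) = (YE² + YR² - ER²) / (2·YE·YR)
  ∠EYR = 82.33°

Step 14: From RE = 15, RY = 7.57, EY = 14, by the inverse law of cosines:
  cos(∠ERY) = (RE² + RY² - EY²) / (2·RE·RY)
  ∠ERY = 67.67°

Step 15: From BE = 11.14, BR = 14, ER = 15, by the inverse law of cosines:
  cos(∠EBR) = (BE² + BR² - ER²) / (2·BE·BR)
  ∠EBR = 72.26°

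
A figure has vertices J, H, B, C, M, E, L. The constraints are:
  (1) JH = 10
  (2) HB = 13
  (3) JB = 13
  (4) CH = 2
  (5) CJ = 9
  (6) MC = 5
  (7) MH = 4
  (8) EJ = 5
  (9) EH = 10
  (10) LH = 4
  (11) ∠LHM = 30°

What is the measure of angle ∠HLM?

Step 1: By the law of cosines on triangle LHM: LM² = 4² + 4² − 2·4·4·cos(30°) = 4.29, so LM ≈ 2.07.
Step 2: By the inverse law of cosines on triangle HLM: cos(∠HLM) = (4² + 2.07² − 4²) / (2·4·2.07) = 4.29/16.56 = 0.2588, so ∠HLM = 75°.

Therefore, the measure of angle ∠HLM = 75°.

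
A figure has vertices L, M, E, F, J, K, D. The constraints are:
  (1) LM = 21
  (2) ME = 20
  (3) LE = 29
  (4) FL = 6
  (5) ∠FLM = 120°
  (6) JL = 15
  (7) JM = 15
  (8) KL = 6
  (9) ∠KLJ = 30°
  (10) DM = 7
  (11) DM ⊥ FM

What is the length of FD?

Step 1: By the law of cosines on triangle FLM: FM² = 6² + 21² − 2·6·21·cos(120°) = 603, so FM = 3·√67.
Step 2: By the law of cosines on triangle FMD: FD² = (3·√67)² + 7² − 2·3·√67·7·cos(90°) = 652, so FD = 2·√163.

Therefore, the length of FD = 2·√163.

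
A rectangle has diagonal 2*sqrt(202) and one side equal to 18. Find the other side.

The diagonal of a rectangle forms a right triangle with the two sides.
Rearranging the Pythagorean theorem: missing side = sqrt(d^2 - known^2).
= sqrt(808 - 324) = sqrt(484) = 22.

22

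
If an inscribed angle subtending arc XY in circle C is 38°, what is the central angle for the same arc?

The inscribed angle theorem states that a central angle is always twice any inscribed angle that subtends the same arc.
Since the inscribed angle is 38°, the central angle = 2 × 38° = 76°.

76°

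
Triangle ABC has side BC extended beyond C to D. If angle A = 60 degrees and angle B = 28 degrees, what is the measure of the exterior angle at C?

The interior angle at C is 180 - 60 - 28 = 92 degrees.
The exterior angle and interior angle at C are supplementary:
Exterior angle = 180 - 92 = 88 degrees.

88 degrees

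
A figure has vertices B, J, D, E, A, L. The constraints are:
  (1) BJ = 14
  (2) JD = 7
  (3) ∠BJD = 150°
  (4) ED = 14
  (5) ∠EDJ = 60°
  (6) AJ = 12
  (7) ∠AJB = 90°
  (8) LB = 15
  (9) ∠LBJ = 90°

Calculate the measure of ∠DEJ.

Step 1: By the law of cosines on triangle EDJ: EJ² = 14² + 7² − 2·14·7·cos(60°) = 147, so EJ = 7·√3.
Step 2: By the inverse law of cosines on triangle DEJ: cos(∠DEJ) = (14² + (7·√3)² − 7²) / (2·14·7·√3) = 294/339.48 = 0.866, so ∠DEJ = 30°.

Therefore, the measure of angle ∠DEJ = 30°.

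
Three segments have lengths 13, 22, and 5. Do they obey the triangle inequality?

No.
The triangle inequality is violated: 13 + 5 = 18 ≤ 22.
These lengths cannot form a triangle.

No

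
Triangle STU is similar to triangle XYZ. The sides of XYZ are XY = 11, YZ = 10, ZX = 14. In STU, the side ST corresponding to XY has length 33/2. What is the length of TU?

Similar triangles have proportional sides. Setting up the proportion:
ST / XY = TU / YZ
33/2 / 11 = TU / 10
TU = 10 * 33/2 / 11 = 15.

15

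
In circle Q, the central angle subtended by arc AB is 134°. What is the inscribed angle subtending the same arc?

An inscribed angle intercepts an arc from a point on the circle, while the central angle intercepts the same arc from the center.
The inscribed angle is always half the central angle: 134° / 2 = 67°.

67°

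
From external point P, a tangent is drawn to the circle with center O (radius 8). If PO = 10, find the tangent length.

tangent = √(d² - r²) = √(10² - 8²) = √(100 - 64) = √36 = 6

6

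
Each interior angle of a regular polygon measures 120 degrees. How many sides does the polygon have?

Each interior angle of a regular n-gon is (n - 2) * 180 / n.
Setting this equal to 120:
(n - 2) * 180 / n = 120
Each exterior angle = 180 - 120 = 60 degrees.
Since exterior angles sum to 360: n = 360 / 60 = 6.

6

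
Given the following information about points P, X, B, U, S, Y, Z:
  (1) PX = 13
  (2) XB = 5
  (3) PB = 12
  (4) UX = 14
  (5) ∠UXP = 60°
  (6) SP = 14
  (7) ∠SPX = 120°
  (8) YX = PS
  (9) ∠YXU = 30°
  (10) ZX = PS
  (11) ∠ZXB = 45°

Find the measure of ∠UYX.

From the given relations: YX = PS = 14.
Step 1: By the law of cosines on triangle YXU: YU² = 14² + 14² − 2·14·14·cos(30°) = 52.52, so YU ≈ 7.25.
Step 2: By the inverse law of cosines on triangle UYX: cos(∠UYX) = (7.25² + 14² − 14²) / (2·7.25·14) = 52.52/202.91 = 0.2588, so ∠UYX = 75°.

Therefore, the measure of angle ∠UYX = 75°.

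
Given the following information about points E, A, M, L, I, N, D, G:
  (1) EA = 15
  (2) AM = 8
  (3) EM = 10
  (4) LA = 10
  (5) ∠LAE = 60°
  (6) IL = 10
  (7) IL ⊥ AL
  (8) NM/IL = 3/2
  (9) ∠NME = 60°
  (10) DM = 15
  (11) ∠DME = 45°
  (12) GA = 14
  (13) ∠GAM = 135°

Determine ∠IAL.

Step 1: By the law of cosines on triangle ALI: AI² = 10² + 10² − 2·10·10·cos(90°) = 200, so AI = 10·√2.
Step 2: By the inverse law of cosines on triangle IAL: cos(∠IAL) = ((10·√2)² + 10² − 10²) / (2·10·√2·10) = 200/282.84 = 0.7071, so ∠IAL = 45°.

Therefore, the measure of angle ∠IAL = 45°.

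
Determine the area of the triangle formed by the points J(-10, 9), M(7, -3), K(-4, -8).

Shoelace: Area = (1/2)|-10(-3--8) + 7(-8-9) + -4(9--3)| = (1/2)(217) = 217/2

217/2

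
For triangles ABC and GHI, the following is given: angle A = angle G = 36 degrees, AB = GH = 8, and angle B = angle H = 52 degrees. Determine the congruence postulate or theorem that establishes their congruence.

Consider the given information: angle A = angle G = 36 degrees, AB = GH = 8, and angle B = angle H = 52 degrees
This is not SSS or SAS: SSS requires all three pairs of sides, but we don't have that. SAS requires two sides and the included angle between them.
The correct criterion is ASA. Two pairs of corresponding angles and the included side are equal (Angle-Side-Angle).

ASA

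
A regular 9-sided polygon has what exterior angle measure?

Each exterior angle of a regular n-gon is 360 / n.
For n = 9: 360 / 9 = 40 degrees.

40 degrees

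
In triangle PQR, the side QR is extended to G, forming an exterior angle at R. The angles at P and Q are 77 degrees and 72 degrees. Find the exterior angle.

The interior angle at R is 180 - 77 - 72 = 31 degrees.
The exterior angle and interior angle at R are supplementary:
Exterior angle = 180 - 31 = 149 degrees.

149 degrees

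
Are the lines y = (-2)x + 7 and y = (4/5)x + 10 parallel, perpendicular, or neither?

Slope of line 1: m1 = -2
Slope of line 2: m2 = 4/5
For parallel lines we need equal slopes: -2 != 4/5.
For perpendicular lines we need m1*m2 = -1: (-2)(4/5) = -8/5 != -1.
Since neither condition holds, the lines are neither parallel nor perpendicular.

Neither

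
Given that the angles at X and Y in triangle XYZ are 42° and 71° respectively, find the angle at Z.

Let angle Z = x. Then 42 + 71 + x = 180.
x = 180 - 113 = 67 degrees.

67 degrees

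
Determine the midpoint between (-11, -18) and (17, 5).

The midpoint is the point halfway along the segment.
Move half the horizontal distance: -11 + (17 - -11)/2 = -11 + 28/2 = 3
Move half the vertical distance: -18 + (5 - -18)/2 = -18 + 23/2 = -13/2
Midpoint = (3, -13/2)

(3, -13/2)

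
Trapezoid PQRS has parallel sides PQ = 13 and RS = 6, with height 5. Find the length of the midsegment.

The midsegment (median) of a trapezoid connects the midpoints of the non-parallel sides.
Its length is the average of the two bases: (13 + 6) / 2 = 19/2.

19/2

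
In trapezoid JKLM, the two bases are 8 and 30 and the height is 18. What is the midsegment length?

midsegment = (8 + 30) / 2 = 38 / 2 = 19

19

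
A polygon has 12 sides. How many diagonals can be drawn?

Each of the 12 vertices connects to 9 non-adjacent vertices via diagonals.
Total connections = 12 × 9 = 108, but each diagonal is counted twice.
Number of diagonals = 108 / 2 = 54.

54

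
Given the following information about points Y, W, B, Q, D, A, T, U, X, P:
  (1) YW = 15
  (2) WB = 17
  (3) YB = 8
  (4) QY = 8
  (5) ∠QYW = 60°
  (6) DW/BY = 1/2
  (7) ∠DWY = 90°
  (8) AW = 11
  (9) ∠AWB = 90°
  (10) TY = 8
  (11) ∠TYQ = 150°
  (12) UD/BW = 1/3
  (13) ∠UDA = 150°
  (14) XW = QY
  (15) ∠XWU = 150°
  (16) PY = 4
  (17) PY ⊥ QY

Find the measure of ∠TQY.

Step 1: By the law of cosines on triangle QYT: QT² = 8² + 8² − 2·8·8·cos(150°) = 238.85, so QT ≈ 15.45.
Step 2: By the inverse law of cosines on triangle TQY: cos(∠TQY) = (15.45² + 8² − 8²) / (2·15.45·8) = 238.85/247.28 = 0.9659, so ∠TQY = 15°.

Therefore, the measure of angle ∠TQY = 15°.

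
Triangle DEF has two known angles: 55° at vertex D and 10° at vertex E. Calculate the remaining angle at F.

angle F = 180 - 55 - 10 = 115 degrees.

115 degrees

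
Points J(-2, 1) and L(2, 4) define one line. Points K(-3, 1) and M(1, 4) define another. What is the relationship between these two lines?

Slope of line 1: m1 = (4 - 1)/(2 - -2) = 3/4 = 3/4
Slope of line 2: m2 = (4 - 1)/(1 - -3) = 3/4 = 3/4
Two lines are parallel if and only if they have equal slopes (or both are vertical).
Here m1 = m2 = 3/4, confirming the lines are parallel.

Parallel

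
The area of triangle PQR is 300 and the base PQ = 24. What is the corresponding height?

Rearranging the area formula Area = (1/2) * base * height:
height = 2 * Area / base = 2 * 300 / 24 = 25.

25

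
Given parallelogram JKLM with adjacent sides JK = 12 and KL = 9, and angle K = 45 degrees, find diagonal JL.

Using the law of cosines:
d^2 = 12^2 + 9^2 - 2(12)(9)cos(45 degrees)
d^2 = 144 + 81 - 216*sqrt(2)/2
d^2 = 225 - 108*sqrt(2)
d = 3*sqrt(25 - 12*sqrt(2))

3*sqrt(25 - 12*sqrt(2))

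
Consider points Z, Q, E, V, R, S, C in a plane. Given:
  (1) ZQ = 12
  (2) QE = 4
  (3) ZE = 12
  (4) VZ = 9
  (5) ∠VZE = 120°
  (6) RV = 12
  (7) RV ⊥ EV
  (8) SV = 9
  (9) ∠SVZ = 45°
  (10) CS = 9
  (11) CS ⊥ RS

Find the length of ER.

Step 1: By the law of cosines on triangle EZV: EV² = 12² + 9² − 2·12·9·cos(120°) = 333, so EV = 3·√37.
Step 2: By the law of cosines on triangle EVR: ER² = (3·√37)² + 12² − 2·3·√37·12·cos(90°) = 477, so ER = 3·√53.

Therefore, the length of ER = 3·√53.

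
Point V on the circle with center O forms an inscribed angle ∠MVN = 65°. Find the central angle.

The inscribed angle theorem states that a central angle is always twice any inscribed angle that subtends the same arc.
Since the inscribed angle is 65°, the central angle = 2 × 65° = 130°.

130°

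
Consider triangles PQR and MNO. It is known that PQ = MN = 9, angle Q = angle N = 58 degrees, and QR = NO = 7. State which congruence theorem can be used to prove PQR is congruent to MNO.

The given information provides:
PQ = MN = 9, angle Q = angle N = 58 degrees, and QR = NO = 7
This matches the SAS congruence theorem.
Two pairs of corresponding sides and the included angle are equal (Side-Angle-Side).

SAS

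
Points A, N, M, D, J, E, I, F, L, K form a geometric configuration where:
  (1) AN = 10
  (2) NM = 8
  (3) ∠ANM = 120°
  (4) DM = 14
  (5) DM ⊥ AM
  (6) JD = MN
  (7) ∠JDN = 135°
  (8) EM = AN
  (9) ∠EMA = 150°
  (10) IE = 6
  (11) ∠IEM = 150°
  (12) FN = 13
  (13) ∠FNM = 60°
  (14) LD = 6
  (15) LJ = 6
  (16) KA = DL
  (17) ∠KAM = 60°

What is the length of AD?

Step 1: By the law of cosines on triangle ANM: AM² = 10² + 8² − 2·10·8·cos(120°) = 244, so AM = 2·√61.
Step 2: By the law of cosines on triangle AMD: AD² = (2·√61)² + 14² − 2·2·√61·14·cos(90°) = 440, so AD = 2·√110.

Therefore, the length of AD = 2·√110.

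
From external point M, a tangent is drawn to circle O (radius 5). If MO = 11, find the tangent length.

tangent = √(d² - r²) = √(11² - 5²) = √(121 - 25) = √96 = 4*sqrt(6)

4*sqrt(6)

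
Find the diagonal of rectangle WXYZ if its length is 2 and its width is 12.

A rectangle's diagonal splits it into two right triangles, with the diagonal as the hypotenuse.
By the Pythagorean theorem, d^2 = 2^2 + 12^2 = 148.
Therefore d = sqrt(148) = 2*sqrt(37).

2*sqrt(37)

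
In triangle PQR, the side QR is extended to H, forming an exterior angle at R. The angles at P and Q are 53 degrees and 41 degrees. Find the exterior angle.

By the exterior angle theorem, an exterior angle of a triangle equals the sum of the two remote interior angles.
Exterior angle = angle P + angle Q
Exterior angle = 53 + 41 = 94 degrees

94 degrees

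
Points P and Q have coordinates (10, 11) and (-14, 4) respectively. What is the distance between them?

d = sqrt((-14 - 10)^2 + (4 - 11)^2)
d = sqrt(-24^2 + -7^2)
d = sqrt(576 + 49)
d = sqrt(625) = 25

25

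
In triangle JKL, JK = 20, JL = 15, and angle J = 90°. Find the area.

Area = (1/2) * JK * JL * sin(J)
Area = (1/2) * 20 * 15 * sin(90°)
Area = (1/2) * 20 * 15 * 1
Area = 150

150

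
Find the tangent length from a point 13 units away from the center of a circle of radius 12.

The tangent, radius, and line from the external point to the center form a right triangle.
The right angle is where the tangent meets the radius.
By the Pythagorean theorem: tangent² + 12² = 13²
tangent² = 169 - 144 = 25
tangent = 5

5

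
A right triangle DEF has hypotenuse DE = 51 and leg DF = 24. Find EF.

Rearranging the Pythagorean theorem to solve for the unknown leg:
leg^2 = hypotenuse^2 - known_leg^2 = 2601 - 576 = 2025
leg = sqrt(2025) = 45.

45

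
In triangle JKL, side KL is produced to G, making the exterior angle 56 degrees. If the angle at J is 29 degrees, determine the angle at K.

By the exterior angle theorem: exterior angle = sum of remote interior angles.
56 = 29 + angle K
angle K = 56 - 29 = 27 degrees

27 degrees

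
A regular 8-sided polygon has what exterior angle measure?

Each exterior angle of a regular n-gon is 360 / n.
For n = 8: 360 / 8 = 45 degrees.

45 degrees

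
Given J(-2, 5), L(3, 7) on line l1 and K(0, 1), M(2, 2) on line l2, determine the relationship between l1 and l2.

Slope of line 1: m1 = (7 - 5)/(3 - -2) = 2/5 = 2/5
Slope of line 2: m2 = (2 - 1)/(2 - 0) = 1/2 = 1/2
m1 != m2 and m1*m2 = 1/5 != -1. Neither.

Neither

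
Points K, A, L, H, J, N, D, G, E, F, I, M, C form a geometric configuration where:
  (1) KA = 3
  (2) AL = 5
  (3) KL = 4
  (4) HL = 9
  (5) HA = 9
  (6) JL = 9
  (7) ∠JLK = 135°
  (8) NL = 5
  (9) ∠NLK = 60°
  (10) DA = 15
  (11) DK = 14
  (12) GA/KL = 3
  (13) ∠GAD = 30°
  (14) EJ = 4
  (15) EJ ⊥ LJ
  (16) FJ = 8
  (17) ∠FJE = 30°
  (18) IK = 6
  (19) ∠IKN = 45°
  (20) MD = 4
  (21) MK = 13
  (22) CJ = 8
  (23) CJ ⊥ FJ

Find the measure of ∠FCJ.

Step 1: By the law of cosines on triangle CJF: CF² = 8² + 8² − 2·8·8·cos(90°) = 128, so CF = 8·√2.
Step 2: By the inverse law of cosines on triangle FCJ: cos(∠FCJ) = ((8·√2)² + 8² − 8²) / (2·8·√2·8) = 128/181.02 = 0.7071, so ∠FCJ = 45°.

Therefore, the measure of angle ∠FCJ = 45°.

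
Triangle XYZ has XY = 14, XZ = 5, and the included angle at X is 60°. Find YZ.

When two sides and the included angle are known, the law of cosines gives the third side.
c^2 = a^2 + b^2 - 2ab cos(C) generalizes the Pythagorean theorem to non-right triangles.
Here: YZ^2 = 196 + 25 - 140*(1/2) = 151
YZ = sqrt(151)

sqrt(151)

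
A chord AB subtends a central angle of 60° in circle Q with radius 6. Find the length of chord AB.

Drop a perpendicular from the center to the chord, bisecting both the chord and the central angle.
Each half-chord = r sin(θ/2) = 6 sin(30°).
The full chord = 2 × 6 × sin(30°) = 6.

6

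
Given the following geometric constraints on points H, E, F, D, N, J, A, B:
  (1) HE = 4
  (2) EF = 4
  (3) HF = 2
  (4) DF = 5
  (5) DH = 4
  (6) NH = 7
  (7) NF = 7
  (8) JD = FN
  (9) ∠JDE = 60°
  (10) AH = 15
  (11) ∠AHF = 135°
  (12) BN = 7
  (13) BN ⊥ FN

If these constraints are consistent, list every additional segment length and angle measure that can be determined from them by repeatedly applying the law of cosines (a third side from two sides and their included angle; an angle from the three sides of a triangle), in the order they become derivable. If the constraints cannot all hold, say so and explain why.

The constraints are consistent. Derivable facts, in order:
After 1 step:
- FA ≈ 16.48
- FB = 7·√2
- ∠DFH = 49.46°
- ∠DHF = 108.21°
- ∠EFH = 75.52°
- ∠EHF = 75.52°
- ∠FDH = 22.33°
- ∠FEH = 28.96°
- ∠FHN = 81.79°
- ∠FNH = 16.43°
- ∠HFN = 81.79°
After 2 steps:
- ∠AFH = 40.08°
- ∠BFN = 45°
- ∠FAH = 4.92°
- ∠FBN = 45°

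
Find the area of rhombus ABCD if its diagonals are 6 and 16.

Area = (6 * 16) / 2 = 96 / 2 = 48

48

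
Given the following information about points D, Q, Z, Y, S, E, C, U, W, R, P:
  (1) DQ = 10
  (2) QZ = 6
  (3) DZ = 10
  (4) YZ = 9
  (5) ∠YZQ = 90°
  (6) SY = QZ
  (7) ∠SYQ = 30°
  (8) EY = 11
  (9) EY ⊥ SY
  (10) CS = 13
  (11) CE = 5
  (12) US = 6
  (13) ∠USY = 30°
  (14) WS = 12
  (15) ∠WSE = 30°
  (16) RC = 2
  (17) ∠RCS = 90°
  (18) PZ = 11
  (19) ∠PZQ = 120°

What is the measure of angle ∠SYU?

From the given relations: SY = QZ = 6.
Step 1: By the law of cosines on triangle YSU: YU² = 6² + 6² − 2·6·6·cos(30°) = 9.65, so YU ≈ 3.11.
Step 2: By the inverse law of cosines on triangle SYU: cos(∠SYU) = (6² + 3.11² − 6²) / (2·6·3.11) = 9.65/37.27 = 0.2588, so ∠SYU = 75°.

Therefore, the measure of angle ∠SYU = 75°.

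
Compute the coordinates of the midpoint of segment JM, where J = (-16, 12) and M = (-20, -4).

The midpoint is the average of the coordinates:
x: (-16 + -20)/2 = -18
y: (12 + -4)/2 = 4
Midpoint = (-18, 4)

(-18, 4)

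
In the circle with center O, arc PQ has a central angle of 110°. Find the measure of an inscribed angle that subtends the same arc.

By the inscribed angle theorem, the inscribed angle is half the central angle.
Inscribed angle = 110° / 2 = 55°

55°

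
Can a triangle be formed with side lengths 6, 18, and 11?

Check the triangle inequality: 6 + 11 = 17 ≤ 18.
Since the sum of two sides does not exceed the third, no triangle can be formed.

No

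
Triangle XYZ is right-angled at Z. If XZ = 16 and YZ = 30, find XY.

In a right triangle, the square of the hypotenuse equals the sum of the squares of the two legs.
The legs are 16 and 30, so the hypotenuse = sqrt(256 + 900) = sqrt(1156) = 34.

34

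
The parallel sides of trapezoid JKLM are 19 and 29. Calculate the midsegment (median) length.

midsegment = (19 + 29) / 2 = 48 / 2 = 24

24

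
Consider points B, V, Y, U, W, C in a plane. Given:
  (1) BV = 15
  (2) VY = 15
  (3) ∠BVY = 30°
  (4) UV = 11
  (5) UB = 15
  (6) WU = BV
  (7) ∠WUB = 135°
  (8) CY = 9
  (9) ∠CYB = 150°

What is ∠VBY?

Step 1: By the law of cosines on triangle BVY: BY² = 15² + 15² − 2·15·15·cos(30°) = 60.29, so BY ≈ 7.76.
Step 2: By the inverse law of cosines on triangle VBY: cos(∠VBY) = (15² + 7.76² − 15²) / (2·15·7.76) = 60.29/232.94 = 0.2588, so ∠VBY = 75°.

Therefore, the measure of angle ∠VBY = 75°.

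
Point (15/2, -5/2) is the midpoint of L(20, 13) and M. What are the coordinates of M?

Using the midpoint formula: M = ((x1 + x2)/2, (y1 + y2)/2)
We know M = (15/2, -5/2) and L = (20, 13)
For x: 15/2 = (20 + x2)/2, so x2 = 2*15/2 - 20 = -5
For y: -5/2 = (13 + y2)/2, so y2 = 2*-5/2 - 13 = -18
M = (-5, -18)

(-5, -18)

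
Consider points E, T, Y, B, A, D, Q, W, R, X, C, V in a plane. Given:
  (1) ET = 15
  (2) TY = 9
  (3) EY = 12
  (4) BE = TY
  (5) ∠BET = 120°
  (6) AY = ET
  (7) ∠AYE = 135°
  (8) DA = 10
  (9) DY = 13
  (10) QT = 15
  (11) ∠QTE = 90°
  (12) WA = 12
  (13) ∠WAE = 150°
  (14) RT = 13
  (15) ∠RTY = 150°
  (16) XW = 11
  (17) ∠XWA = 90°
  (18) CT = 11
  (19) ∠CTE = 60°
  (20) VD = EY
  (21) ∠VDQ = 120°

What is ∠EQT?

Step 1: By the law of cosines on triangle QTE: QE² = 15² + 15² − 2·15·15·cos(90°) = 450, so QE = 15·√2.
Step 2: By the inverse law of cosines on triangle EQT: cos(∠EQT) = ((15·√2)² + 15² − 15²) / (2·15·√2·15) = 450/636.4 = 0.7071, so ∠EQT = 45°.

Therefore, the measure of angle ∠EQT = 45°.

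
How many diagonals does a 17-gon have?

The number of diagonals in an n-gon is n(n - 3)/2.
For n = 17: 17(17 - 3)/2 = 17 × 14 / 2 = 119.

119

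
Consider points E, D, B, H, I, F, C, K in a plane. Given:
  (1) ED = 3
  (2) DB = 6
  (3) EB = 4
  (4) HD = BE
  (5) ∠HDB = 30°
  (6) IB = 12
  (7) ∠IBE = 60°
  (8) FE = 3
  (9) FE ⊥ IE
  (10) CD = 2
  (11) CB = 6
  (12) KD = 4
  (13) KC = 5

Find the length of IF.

Step 1: By the law of cosines on triangle EBI: EI² = 4² + 12² − 2·4·12·cos(60°) = 112, so EI = 4·√7.
Step 2: By the law of cosines on triangle IEF: IF² = (4·√7)² + 3² − 2·4·√7·3·cos(90°) = 121, so IF = 11.

Therefore, the length of IF = 11.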